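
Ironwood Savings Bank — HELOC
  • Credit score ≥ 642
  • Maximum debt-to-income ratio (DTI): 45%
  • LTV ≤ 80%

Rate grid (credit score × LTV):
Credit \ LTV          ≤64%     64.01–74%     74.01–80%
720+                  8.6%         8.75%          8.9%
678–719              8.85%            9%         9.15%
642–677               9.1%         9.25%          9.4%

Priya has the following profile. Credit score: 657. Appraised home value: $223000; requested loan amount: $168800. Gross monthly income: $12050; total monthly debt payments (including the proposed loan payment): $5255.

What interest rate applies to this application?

9.4%

Credit score 657 ≥ 642; Debt-to-income = 5,255/12,050 = 43.6% — meets 45% limit
LTV = 168,800/223,000 = 75.7% ≤ 80%
Row: 657 falls in 642–677. Column: 75.7% falls in 74.01–80%. Rate = 9.4%.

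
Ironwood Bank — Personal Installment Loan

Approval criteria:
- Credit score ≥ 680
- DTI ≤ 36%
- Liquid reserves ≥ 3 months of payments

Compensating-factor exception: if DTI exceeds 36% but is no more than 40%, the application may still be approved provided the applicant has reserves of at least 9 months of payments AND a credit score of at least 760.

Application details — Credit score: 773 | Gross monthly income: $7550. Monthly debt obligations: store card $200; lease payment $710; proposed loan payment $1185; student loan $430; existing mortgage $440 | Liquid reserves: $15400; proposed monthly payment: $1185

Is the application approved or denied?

Approved

Credit score 773 ≥ 680 (meets base)
Total debts = (200 + 710 + 1,185 + 430 + 440) = 2,965. DTI = 2,965/7,550 = 39.3% > 36% — standard DTI limit exceeded.
Reserves = 15,400/1,185 = 13.0 months ≥ 3
39.3% falls in the override range (36%–40%), so the compensating-factor test applies.
Reserves 13.0 ≥ 9 months; credit score 773 ≥ 760.
Both override conditions satisfied; DTI exception granted.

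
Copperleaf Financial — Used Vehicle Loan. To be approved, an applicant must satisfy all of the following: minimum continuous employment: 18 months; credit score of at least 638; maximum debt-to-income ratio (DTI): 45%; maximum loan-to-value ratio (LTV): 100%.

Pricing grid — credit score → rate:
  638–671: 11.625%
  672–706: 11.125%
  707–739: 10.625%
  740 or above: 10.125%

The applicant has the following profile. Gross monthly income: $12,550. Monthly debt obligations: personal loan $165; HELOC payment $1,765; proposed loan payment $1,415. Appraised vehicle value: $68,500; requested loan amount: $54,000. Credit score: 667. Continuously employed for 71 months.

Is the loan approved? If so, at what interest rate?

Credit score 667 ≥ 638 (meets minimum)
LTV = 54,000/68,500 = 78.8% ≤ 100%
Total monthly debts = (165 + 1,765 + 1,415) = 3,345. DTI = 3,345/12,550 = 26.7% ≤ 45%
Employment 71 ≥ 18 months
All requirements met. Score 667 falls in the 638–671 tier → 11.625%.

Approved at 11.625%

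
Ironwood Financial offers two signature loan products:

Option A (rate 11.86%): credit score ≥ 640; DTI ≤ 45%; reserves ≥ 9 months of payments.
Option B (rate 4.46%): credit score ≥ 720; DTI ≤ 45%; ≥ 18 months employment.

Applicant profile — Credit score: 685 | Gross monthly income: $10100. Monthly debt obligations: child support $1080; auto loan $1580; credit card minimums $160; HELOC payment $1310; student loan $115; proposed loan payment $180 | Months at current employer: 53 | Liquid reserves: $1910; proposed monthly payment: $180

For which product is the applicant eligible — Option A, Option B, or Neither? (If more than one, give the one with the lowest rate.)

Total debts = (1,080 + 1,580 + 160 + 1,310 + 115 + 180) = 4,425; DTI = 4,425/10,100 = 43.8%.
Reserves = 1,910/180 = 10.6 months.
Option A: score 685 ≥ 640; DTI 43.8% ≤ 45%; reserves 10.6 ≥ 9 mo → qualifies.
Option B: score 685 < 720; DTI 43.8% ≤ 45%; employment 53 ≥ 18 mo → does not qualify.

Option A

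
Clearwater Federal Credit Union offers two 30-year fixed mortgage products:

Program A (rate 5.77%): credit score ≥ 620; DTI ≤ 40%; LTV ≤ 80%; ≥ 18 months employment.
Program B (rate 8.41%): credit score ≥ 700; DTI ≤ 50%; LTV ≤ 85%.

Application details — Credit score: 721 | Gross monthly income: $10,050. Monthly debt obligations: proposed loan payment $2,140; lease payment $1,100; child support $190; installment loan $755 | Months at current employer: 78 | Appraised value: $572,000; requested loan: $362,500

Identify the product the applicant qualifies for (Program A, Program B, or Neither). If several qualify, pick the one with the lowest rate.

Total debts = (2,140 + 1,100 + 190 + 755) = 4,185; DTI = 4,185/10,050 = 41.6%.
LTV = 362,500/572,000 = 63.4%.
Program A: score 721 ≥ 620; DTI 41.6% > 40%; LTV 63.4% ≤ 80%; employment 78 ≥ 18 mo → does not qualify.
Program B: score 721 ≥ 700; DTI 41.6% ≤ 50%; LTV 63.4% ≤ 85% → qualifies.

Program B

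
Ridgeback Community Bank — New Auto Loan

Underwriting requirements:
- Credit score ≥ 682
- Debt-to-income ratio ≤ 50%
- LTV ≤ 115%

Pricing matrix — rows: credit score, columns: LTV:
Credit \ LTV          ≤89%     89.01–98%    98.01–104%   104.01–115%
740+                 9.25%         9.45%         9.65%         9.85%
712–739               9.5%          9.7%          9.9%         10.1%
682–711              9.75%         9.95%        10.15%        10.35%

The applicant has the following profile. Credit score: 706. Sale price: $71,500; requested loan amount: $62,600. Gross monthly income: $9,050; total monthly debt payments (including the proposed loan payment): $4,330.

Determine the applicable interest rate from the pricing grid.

9.75%

Credit score 706 ≥ 682; DTI: 4,330 ÷ 9,050 = 47.8%, within the 50% cap
Loan-to-value = 62,600/71,500 = 87.6% — pass (115% max)
Score 706 is in the 682–711 band; LTV 87.6% is in the ≤89% band → 9.75%.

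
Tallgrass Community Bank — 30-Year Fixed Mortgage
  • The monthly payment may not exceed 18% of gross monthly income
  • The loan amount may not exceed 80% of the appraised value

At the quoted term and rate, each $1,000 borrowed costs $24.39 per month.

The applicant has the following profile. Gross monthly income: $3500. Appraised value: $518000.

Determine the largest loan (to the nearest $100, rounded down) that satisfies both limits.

Payment cap: 18% × $3,500 = $630/month.
At $24.39 per $1,000, that supports 630/24.39 × 1,000 ≈ $25,830 → $25,800.
LTV cap: 80% × $518,000 = $414,400 → $414,400.
Binding constraint: payment-to-income.

$25,800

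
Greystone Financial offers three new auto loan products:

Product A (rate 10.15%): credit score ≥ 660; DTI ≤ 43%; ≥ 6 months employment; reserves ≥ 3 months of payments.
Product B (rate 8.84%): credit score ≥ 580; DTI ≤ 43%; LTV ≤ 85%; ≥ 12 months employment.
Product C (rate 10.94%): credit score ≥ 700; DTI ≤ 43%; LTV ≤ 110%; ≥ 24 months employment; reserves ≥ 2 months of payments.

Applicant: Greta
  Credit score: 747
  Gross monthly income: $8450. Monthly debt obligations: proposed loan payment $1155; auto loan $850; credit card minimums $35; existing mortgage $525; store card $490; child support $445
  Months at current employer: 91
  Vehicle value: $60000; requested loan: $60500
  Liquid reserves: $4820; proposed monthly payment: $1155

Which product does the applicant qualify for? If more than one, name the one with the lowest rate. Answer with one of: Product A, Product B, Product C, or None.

Product A

Total debts = (1,155 + 850 + 35 + 525 + 490 + 445) = 3,500; DTI = 3,500/8,450 = 41.4%.
LTV = 60,500/60,000 = 100.8%.
Reserves = 4,820/1,155 = 4.2 months.
Product A: score 747 ≥ 660; DTI 41.4% ≤ 43%; employment 91 ≥ 6 mo; reserves 4.2 ≥ 3 mo → qualifies.
Product B: score 747 ≥ 580; DTI 41.4% ≤ 43%; LTV 100.8% > 85%; employment 91 ≥ 12 mo → does not qualify.
Product C: score 747 ≥ 700; DTI 41.4% ≤ 43%; LTV 100.8% ≤ 110%; employment 91 ≥ 24 mo; reserves 4.2 ≥ 2 mo → qualifies.
Qualifying: Product A, Product C. Lowest rate is 10.15% → Product A.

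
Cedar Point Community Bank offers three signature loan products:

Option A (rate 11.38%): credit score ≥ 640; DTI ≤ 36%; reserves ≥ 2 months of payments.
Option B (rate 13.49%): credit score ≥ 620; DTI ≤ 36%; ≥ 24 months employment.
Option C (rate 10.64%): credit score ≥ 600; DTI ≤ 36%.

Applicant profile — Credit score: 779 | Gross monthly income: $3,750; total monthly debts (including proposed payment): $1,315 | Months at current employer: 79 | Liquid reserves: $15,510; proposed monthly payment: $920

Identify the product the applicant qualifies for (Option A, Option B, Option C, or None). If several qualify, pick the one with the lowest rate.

Option C

DTI = 1,315/3,750 = 35.1%.
Reserves = 15,510/920 = 16.9 months.
Option A: score 779 ≥ 640; DTI 35.1% ≤ 36%; reserves 16.9 ≥ 2 mo → qualifies.
Option B: score 779 ≥ 620; DTI 35.1% ≤ 36%; employment 79 ≥ 24 mo → qualifies.
Option C: score 779 ≥ 600; DTI 35.1% ≤ 36% → qualifies.
Qualifying: Option A, Option B, Option C. Lowest rate is 10.64% → Option C.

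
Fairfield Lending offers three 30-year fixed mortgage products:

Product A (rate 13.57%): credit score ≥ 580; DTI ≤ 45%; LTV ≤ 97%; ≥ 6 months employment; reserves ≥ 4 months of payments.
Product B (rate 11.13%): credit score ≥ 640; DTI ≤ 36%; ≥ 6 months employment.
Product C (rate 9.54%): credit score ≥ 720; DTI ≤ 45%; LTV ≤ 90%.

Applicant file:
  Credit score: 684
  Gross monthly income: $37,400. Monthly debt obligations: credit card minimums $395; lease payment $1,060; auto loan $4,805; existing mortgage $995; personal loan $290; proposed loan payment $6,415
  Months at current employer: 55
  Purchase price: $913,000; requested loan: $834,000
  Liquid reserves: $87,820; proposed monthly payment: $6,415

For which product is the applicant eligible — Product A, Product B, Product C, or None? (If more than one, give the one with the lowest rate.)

Product A

Total debts = (395 + 1,060 + 4,805 + 995 + 290 + 6,415) = 13,960; DTI = 13,960/37,400 = 37.3%.
LTV = 834,000/913,000 = 91.3%.
Reserves = 87,820/6,415 = 13.7 months.
Product A: score 684 ≥ 580; DTI 37.3% ≤ 45%; LTV 91.3% ≤ 97%; employment 55 ≥ 6 mo; reserves 13.7 ≥ 4 mo → qualifies.
Product B: score 684 ≥ 640; DTI 37.3% > 36%; employment 55 ≥ 6 mo → does not qualify.
Product C: score 684 < 720; DTI 37.3% ≤ 45%; LTV 91.3% > 90% → does not qualify.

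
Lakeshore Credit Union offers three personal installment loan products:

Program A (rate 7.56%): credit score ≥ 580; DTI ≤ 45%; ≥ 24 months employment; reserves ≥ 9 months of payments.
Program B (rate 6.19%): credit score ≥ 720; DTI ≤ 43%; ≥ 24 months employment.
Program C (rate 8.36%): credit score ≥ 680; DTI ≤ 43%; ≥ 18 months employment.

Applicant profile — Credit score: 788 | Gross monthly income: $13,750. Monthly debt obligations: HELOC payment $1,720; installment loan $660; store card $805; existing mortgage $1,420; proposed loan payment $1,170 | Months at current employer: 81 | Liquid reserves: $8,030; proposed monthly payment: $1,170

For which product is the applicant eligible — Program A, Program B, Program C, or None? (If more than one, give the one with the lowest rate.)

Program B

Total debts = (1,720 + 660 + 805 + 1,420 + 1,170) = 5,775; DTI = 5,775/13,750 = 42%.
Reserves = 8,030/1,170 = 6.9 months.
Program A: score 788 ≥ 580; DTI 42% ≤ 45%; employment 81 ≥ 24 mo; reserves 6.9 < 9 mo → does not qualify.
Program B: score 788 ≥ 720; DTI 42% ≤ 43%; employment 81 ≥ 24 mo → qualifies.
Program C: score 788 ≥ 680; DTI 42% ≤ 43%; employment 81 ≥ 18 mo → qualifies.
Qualifying: Program B, Program C. Lowest rate is 6.19% → Program B.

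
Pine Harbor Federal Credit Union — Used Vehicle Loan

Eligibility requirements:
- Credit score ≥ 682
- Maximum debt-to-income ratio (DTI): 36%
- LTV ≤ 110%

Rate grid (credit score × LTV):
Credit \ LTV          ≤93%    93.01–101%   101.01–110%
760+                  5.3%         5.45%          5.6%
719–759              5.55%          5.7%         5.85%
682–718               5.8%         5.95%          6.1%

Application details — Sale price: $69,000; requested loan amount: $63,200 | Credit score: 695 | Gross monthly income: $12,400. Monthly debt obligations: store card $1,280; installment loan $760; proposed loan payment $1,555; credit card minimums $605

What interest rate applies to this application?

5.8%

Credit score 695 ≥ 682; Total monthly debts = (1,280 + 760 + 1,555 + 605) = 4,200. DTI: 4,200 ÷ 12,400 = 33.9%, within the 36% cap
Loan-to-value = 63,200/69,000 = 91.6% — pass (110% max)
Row: 695 falls in 682–718. Column: 91.6% falls in ≤93%. Rate = 5.8%.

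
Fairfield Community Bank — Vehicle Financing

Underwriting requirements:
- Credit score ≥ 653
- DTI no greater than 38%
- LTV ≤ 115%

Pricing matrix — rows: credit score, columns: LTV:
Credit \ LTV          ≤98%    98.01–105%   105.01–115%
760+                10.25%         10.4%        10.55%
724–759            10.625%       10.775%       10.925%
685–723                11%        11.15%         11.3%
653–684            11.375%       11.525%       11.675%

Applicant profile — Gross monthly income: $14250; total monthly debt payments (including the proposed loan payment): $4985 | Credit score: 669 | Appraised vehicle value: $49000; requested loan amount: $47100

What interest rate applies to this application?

11.375%

Credit score 669 ≥ 653; DTI: 4,985 ÷ 14,250 = 35%, within the 38% cap
LTV = 47,100/49,000 = 96.1% ≤ 115%
Score 669 is in the 653–684 band; LTV 96.1% is in the ≤98% band → 11.375%.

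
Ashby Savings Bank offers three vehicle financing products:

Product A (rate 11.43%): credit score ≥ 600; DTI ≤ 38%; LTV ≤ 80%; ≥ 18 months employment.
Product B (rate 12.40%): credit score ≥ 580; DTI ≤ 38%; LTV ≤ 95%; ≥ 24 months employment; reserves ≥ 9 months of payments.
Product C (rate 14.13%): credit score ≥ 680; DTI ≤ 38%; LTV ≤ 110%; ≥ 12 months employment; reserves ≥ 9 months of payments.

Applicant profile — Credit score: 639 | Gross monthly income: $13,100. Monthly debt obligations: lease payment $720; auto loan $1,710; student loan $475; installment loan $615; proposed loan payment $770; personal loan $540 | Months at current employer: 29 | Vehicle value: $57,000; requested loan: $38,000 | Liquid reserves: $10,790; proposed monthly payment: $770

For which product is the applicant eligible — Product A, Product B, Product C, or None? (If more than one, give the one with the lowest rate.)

Product A

Total debts = (720 + 1,710 + 475 + 615 + 770 + 540) = 4,830; DTI = 4,830/13,100 = 36.9%.
LTV = 38,000/57,000 = 66.7%.
Reserves = 10,790/770 = 14.0 months.
Product A: score 639 ≥ 600; DTI 36.9% ≤ 38%; LTV 66.7% ≤ 80%; employment 29 ≥ 18 mo → qualifies.
Product B: score 639 ≥ 580; DTI 36.9% ≤ 38%; LTV 66.7% ≤ 95%; employment 29 ≥ 24 mo; reserves 14.0 ≥ 9 mo → qualifies.
Product C: score 639 < 680; DTI 36.9% ≤ 38%; LTV 66.7% ≤ 110%; employment 29 ≥ 12 mo; reserves 14.0 ≥ 9 mo → does not qualify.
Qualifying: Product A, Product B. Lowest rate is 11.43% → Product A.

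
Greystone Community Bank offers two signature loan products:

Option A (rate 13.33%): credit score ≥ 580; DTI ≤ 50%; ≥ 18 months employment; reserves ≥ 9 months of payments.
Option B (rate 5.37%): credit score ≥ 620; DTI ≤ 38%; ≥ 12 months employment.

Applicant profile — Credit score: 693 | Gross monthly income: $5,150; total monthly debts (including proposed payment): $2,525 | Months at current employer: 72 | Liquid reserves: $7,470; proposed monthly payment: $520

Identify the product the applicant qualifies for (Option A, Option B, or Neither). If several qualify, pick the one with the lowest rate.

DTI = 2,525/5,150 = 49%.
Reserves = 7,470/520 = 14.4 months.
Option A: score 693 ≥ 580; DTI 49% ≤ 50%; employment 72 ≥ 18 mo; reserves 14.4 ≥ 9 mo → qualifies.
Option B: score 693 ≥ 620; DTI 49% > 38%; employment 72 ≥ 12 mo → does not qualify.

Option A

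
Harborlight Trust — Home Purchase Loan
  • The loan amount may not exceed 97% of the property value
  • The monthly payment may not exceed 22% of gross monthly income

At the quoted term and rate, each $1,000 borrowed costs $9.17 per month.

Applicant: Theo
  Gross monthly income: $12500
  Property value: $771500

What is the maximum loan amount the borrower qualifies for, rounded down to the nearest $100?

Payment cap: 22% × $12,500 = $2,750/month.
At $9.17 per $1,000, that supports 2,750/9.17 × 1,000 ≈ $299,890 → $299,800.
LTV cap: 97% × $771,500 = $748,355 → $748,300.
Binding constraint: payment-to-income.

$299,800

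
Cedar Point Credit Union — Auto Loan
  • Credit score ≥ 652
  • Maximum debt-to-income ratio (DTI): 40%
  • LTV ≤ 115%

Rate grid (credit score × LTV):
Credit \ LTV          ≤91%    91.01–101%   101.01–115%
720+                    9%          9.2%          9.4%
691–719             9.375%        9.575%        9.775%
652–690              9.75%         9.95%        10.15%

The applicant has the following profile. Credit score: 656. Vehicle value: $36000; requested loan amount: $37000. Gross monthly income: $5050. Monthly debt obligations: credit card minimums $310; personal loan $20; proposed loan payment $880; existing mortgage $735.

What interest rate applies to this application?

Credit score 656 ≥ 652; Total monthly debts = (310 + 20 + 880 + 735) = 1,945. DTI = 1,945/5,050 = 38.5% ≤ 40%
Loan-to-value = 37,000/36,000 = 102.8% — pass (115% max)
Row: 656 falls in 652–690. Column: 102.8% falls in 101.01–115%. Rate = 10.15%.

10.15%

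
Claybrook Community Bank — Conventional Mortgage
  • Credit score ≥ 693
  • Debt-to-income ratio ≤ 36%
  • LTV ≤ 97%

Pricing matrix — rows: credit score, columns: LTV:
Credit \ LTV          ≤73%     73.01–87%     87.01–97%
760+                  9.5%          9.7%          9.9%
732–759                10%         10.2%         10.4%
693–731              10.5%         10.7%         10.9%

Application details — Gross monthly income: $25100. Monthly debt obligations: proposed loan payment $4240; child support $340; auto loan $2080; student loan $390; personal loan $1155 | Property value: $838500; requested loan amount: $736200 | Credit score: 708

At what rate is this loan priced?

Credit score 708 ≥ 693; Total monthly debts = (4,240 + 340 + 2,080 + 390 + 1,155) = 8,205. DTI: 8,205 ÷ 25,100 = 32.7%, within the 36% cap
LTV = 736,200/838,500 = 87.8% ≤ 97%
Credit 708 → row 693–731; LTV 87.8% → column 87.01–97%. Grid cell → 10.9%.

10.9%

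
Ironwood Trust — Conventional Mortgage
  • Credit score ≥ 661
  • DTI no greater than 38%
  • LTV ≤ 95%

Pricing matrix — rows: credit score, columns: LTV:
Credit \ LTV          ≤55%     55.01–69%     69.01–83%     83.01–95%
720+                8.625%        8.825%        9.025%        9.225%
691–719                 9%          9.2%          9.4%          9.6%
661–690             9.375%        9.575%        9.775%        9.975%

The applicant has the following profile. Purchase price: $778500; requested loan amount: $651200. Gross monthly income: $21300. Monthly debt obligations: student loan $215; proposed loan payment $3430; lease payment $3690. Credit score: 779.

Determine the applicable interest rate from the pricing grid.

Credit score 779 ≥ 661; Total monthly debts = (215 + 3,430 + 3,690) = 7,335. DTI: 7,335 ÷ 21,300 = 34.4%, within the 38% cap
LTV = 651,200/778,500 = 83.6% ≤ 95%
Score 779 is in the 720+ band; LTV 83.6% is in the 83.01–95% band → 9.225%.

9.225%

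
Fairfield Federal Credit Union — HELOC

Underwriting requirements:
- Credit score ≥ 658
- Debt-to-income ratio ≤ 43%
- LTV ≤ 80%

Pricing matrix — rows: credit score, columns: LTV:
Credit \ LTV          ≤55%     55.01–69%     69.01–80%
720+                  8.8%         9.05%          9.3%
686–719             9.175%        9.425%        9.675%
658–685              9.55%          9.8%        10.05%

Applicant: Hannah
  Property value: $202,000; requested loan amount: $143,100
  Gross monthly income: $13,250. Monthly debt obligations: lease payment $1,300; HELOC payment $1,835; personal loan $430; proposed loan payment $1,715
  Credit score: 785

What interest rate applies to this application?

Credit score 785 ≥ 658; Total monthly debts = (1,300 + 1,835 + 430 + 1,715) = 5,280. Debt-to-income = 5,280/13,250 = 39.8% — meets 43% limit
Loan-to-value = 143,100/202,000 = 70.8% — pass (80% max)
Score 785 is in the 720+ band; LTV 70.8% is in the 69.01–80% band → 9.3%.

9.3%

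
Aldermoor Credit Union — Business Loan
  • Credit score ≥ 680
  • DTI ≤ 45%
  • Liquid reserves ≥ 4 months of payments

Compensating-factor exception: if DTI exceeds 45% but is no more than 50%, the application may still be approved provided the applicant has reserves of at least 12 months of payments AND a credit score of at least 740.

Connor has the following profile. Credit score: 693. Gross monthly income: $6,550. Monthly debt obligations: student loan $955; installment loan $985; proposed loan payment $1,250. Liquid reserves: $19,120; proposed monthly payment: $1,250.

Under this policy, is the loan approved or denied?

Credit score 693 ≥ 680 (meets base)
Total debts = (955 + 985 + 1,250) = 3,190. DTI = 3,190/6,550 = 48.7% > 45% — standard DTI limit exceeded.
Reserves = 19,120/1,250 = 15.3 months ≥ 4
48.7% falls in the override range (45%–50%), so the compensating-factor test applies.
Override check — reserves: 15.3 mo (ok); score: 693 (below 740).
Compensating-factor requirement not fully met.

Denied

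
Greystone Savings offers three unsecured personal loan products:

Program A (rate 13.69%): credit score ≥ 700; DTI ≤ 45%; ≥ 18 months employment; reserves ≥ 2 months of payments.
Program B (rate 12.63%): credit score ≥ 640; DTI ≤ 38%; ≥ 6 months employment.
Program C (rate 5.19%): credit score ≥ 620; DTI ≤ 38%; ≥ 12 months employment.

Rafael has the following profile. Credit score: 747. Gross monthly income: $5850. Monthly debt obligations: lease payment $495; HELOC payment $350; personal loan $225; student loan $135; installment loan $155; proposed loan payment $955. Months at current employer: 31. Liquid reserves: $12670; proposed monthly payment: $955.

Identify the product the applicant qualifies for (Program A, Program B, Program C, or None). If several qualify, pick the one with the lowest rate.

Total debts = (495 + 350 + 225 + 135 + 155 + 955) = 2,315; DTI = 2,315/5,850 = 39.6%.
Reserves = 12,670/955 = 13.3 months.
Program A: score 747 ≥ 700; DTI 39.6% ≤ 45%; employment 31 ≥ 18 mo; reserves 13.3 ≥ 2 mo → qualifies.
Program B: score 747 ≥ 640; DTI 39.6% > 38%; employment 31 ≥ 6 mo → does not qualify.
Program C: score 747 ≥ 620; DTI 39.6% > 38%; employment 31 ≥ 12 mo → does not qualify.

Program A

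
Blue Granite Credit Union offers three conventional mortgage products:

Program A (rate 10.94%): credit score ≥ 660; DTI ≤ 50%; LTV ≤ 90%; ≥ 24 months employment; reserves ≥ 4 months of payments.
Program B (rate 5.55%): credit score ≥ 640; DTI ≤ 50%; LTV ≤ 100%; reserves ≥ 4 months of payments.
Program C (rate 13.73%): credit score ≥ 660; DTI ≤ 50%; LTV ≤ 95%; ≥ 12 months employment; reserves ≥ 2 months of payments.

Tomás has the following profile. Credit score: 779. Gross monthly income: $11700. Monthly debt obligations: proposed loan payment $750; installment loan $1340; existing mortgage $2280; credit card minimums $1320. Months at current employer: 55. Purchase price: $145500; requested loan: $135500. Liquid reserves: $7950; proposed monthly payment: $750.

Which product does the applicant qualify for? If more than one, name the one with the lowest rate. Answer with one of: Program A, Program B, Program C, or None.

Total debts = (750 + 1,340 + 2,280 + 1,320) = 5,690; DTI = 5,690/11,700 = 48.6%.
LTV = 135,500/145,500 = 93.1%.
Reserves = 7,950/750 = 10.6 months.
Program A: score 779 ≥ 660; DTI 48.6% ≤ 50%; LTV 93.1% > 90%; employment 55 ≥ 24 mo; reserves 10.6 ≥ 4 mo → does not qualify.
Program B: score 779 ≥ 640; DTI 48.6% ≤ 50%; LTV 93.1% ≤ 100%; reserves 10.6 ≥ 4 mo → qualifies.
Program C: score 779 ≥ 660; DTI 48.6% ≤ 50%; LTV 93.1% ≤ 95%; employment 55 ≥ 12 mo; reserves 10.6 ≥ 2 mo → qualifies.
Qualifying: Program B, Program C. Lowest rate is 5.55% → Program B.

Program B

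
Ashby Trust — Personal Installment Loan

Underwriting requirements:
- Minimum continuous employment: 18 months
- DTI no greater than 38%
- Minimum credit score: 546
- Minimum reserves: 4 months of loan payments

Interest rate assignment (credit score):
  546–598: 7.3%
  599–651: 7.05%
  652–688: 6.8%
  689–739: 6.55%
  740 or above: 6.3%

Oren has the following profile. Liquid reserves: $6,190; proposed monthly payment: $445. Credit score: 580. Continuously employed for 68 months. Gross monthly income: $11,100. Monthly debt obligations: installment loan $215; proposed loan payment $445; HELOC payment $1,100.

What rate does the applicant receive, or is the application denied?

Approved at 7.3%

Credit score 580 ≥ 546 (meets minimum)
Reserves = 6,190/445 = 13.9 months ≥ 4
Employment 68 ≥ 18 months
Total monthly debts = (215 + 445 + 1,100) = 1,760. DTI: 1,760 ÷ 11,100 = 15.9%, within the 38% cap
All requirements met. Score 580 falls in the 546–598 tier → 7.3%.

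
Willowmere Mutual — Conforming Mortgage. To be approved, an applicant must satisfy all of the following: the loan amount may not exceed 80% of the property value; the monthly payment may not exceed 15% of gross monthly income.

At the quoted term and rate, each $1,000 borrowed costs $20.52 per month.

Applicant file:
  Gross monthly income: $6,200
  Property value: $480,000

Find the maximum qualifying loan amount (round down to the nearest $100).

Payment cap: 15% × $6,200 = $930/month.
At $20.52 per $1,000, that supports 930/20.52 × 1,000 ≈ $45,321 → $45,300.
LTV cap: 80% × $480,000 = $384,000 → $384,000.
Binding constraint: payment-to-income.

$45,300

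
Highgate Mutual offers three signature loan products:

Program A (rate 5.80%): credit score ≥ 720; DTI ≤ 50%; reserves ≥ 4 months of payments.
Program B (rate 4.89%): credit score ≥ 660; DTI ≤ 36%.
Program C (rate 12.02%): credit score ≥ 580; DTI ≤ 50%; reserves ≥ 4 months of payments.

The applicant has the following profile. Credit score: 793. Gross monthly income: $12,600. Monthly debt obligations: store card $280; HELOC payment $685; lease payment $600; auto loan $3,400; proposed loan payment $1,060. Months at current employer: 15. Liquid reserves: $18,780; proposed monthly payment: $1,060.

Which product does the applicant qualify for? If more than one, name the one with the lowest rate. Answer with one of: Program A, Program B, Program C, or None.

Total debts = (280 + 685 + 600 + 3,400 + 1,060) = 6,025; DTI = 6,025/12,600 = 47.8%.
Reserves = 18,780/1,060 = 17.7 months.
Program A: score 793 ≥ 720; DTI 47.8% ≤ 50%; reserves 17.7 ≥ 4 mo → qualifies.
Program B: score 793 ≥ 660; DTI 47.8% > 36% → does not qualify.
Program C: score 793 ≥ 580; DTI 47.8% ≤ 50%; reserves 17.7 ≥ 4 mo → qualifies.
Qualifying: Program A, Program C. Lowest rate is 5.80% → Program A.

Program A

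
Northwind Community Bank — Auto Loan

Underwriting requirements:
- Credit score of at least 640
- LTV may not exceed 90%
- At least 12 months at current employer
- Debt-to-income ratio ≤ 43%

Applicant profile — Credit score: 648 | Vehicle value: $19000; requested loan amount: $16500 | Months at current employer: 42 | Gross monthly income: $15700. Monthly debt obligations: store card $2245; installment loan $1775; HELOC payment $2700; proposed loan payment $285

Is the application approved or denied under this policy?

Denied

Credit score 648 ≥ 640 (meets)
Loan-to-value = 16,500/19,000 = 86.8% — pass (90% max)
Employment 42 ≥ 12 months
Total monthly debts = (2,245 + 1,775 + 2,700 + 285) = 7,005. DTI: 7,005 ÷ 15,700 = 44.6%, exceeds the 43% cap
Fails on DTI.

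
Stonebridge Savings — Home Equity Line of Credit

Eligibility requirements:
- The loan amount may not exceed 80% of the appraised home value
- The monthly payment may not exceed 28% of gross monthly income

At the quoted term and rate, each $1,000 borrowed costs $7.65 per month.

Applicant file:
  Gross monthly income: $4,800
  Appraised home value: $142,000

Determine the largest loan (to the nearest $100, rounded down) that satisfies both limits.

$113,600

Payment cap: 28% × $4,800 = $1,344/month.
At $7.65 per $1,000, that supports 1,344/7.65 × 1,000 ≈ $175,686 → $175,600.
LTV cap: 80% × $142,000 = $113,600 → $113,600.
Binding constraint: loan-to-value.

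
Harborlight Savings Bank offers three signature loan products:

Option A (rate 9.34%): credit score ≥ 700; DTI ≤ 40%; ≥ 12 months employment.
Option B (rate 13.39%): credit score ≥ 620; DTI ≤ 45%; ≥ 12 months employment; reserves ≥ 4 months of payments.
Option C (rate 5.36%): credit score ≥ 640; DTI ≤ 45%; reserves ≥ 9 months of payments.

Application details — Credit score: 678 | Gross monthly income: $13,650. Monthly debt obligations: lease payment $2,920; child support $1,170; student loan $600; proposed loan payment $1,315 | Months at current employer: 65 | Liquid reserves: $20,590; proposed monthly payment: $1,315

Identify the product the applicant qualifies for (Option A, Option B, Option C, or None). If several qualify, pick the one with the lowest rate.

Total debts = (2,920 + 1,170 + 600 + 1,315) = 6,005; DTI = 6,005/13,650 = 44%.
Reserves = 20,590/1,315 = 15.7 months.
Option A: score 678 < 700; DTI 44% > 40%; employment 65 ≥ 12 mo → does not qualify.
Option B: score 678 ≥ 620; DTI 44% ≤ 45%; employment 65 ≥ 12 mo; reserves 15.7 ≥ 4 mo → qualifies.
Option C: score 678 ≥ 640; DTI 44% ≤ 45%; reserves 15.7 ≥ 9 mo → qualifies.
Qualifying: Option B, Option C. Lowest rate is 5.36% → Option C.

Option C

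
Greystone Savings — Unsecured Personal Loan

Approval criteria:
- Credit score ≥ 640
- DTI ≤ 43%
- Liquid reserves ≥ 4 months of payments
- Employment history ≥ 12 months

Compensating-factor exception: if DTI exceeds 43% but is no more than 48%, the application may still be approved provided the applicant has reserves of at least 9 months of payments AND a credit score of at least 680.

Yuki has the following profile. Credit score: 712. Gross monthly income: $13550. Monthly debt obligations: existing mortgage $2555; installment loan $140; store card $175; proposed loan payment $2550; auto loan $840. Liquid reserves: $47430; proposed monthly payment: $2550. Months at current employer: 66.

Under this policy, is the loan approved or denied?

Approved

Credit score 712 ≥ 640 (meets base)
Total debts = (2,555 + 140 + 175 + 2,550 + 840) = 6,260. DTI = 6,260/13,550 = 46.2% > 43% — standard DTI limit exceeded.
Liquid reserves cover 47,430/2,550 = 18.6 months — ≥ 4 required
Employment 66 ≥ 12 months
DTI 46.2% is within the 43%–48% exception band; checking compensating factors.
Reserves 18.6 ≥ 9 months; credit score 712 ≥ 680.
Both compensating conditions met → exception applies.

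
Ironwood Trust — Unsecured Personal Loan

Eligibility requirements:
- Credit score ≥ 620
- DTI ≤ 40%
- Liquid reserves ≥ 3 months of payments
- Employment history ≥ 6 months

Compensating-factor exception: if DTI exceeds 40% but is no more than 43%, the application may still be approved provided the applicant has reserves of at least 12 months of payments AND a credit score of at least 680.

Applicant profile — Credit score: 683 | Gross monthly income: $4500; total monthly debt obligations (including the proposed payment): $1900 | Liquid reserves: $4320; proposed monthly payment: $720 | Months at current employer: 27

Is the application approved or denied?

Credit score 683 ≥ 620 (meets base)
DTI: 1,900 ÷ 4,500 = 42.2%, over the 40% base limit.
Liquid reserves cover 4,320/720 = 6.0 months — ≥ 3 required
Employment 27 ≥ 6 months
DTI 42.2% is within the 40%–43% exception band; checking compensating factors.
Override check — reserves: 6.0 mo (short of 12); score: 683 (ok).
Compensating-factor requirement not fully met.

Denied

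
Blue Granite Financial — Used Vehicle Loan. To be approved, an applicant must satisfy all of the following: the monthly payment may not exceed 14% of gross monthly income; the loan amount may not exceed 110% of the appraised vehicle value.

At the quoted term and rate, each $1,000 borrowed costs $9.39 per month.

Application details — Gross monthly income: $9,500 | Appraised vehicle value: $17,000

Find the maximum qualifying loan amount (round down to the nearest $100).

Payment cap: 14% × $9,500 = $1,330/month.
At $9.39 per $1,000, that supports 1,330/9.39 × 1,000 ≈ $141,640 → $141,600.
LTV cap: 110% × $17,000 = $18,700 → $18,700.
Binding constraint: loan-to-value.

$18,700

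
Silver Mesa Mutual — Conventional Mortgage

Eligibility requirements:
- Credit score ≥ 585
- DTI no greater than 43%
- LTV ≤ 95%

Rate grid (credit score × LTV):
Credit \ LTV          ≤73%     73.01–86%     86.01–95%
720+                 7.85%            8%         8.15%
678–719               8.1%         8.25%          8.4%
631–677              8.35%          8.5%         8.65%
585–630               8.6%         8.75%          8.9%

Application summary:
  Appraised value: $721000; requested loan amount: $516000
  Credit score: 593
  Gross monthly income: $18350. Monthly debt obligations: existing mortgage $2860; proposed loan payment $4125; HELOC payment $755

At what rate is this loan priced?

8.6%

Credit score 593 ≥ 585; Total monthly debts = (2,860 + 4,125 + 755) = 7,740. Debt-to-income = 7,740/18,350 = 42.2% — meets 43% limit
Loan-to-value = 516,000/721,000 = 71.6% — pass (95% max)
Credit 593 → row 585–630; LTV 71.6% → column ≤73%. Grid cell → 8.6%.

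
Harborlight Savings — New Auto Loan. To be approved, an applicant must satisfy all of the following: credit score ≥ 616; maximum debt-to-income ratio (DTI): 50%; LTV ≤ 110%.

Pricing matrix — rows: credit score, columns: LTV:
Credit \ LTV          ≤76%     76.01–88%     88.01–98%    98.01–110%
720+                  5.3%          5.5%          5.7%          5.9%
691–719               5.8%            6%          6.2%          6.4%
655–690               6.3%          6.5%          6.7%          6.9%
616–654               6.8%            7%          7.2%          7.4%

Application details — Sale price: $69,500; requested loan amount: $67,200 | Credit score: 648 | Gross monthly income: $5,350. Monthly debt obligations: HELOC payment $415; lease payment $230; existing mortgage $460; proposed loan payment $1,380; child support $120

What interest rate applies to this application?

7.2%

Credit score 648 ≥ 616; Total monthly debts = (415 + 230 + 460 + 1,380 + 120) = 2,605. DTI: 2,605 ÷ 5,350 = 48.7%, within the 50% cap
LTV: 67,200 ÷ 69,500 = 96.7%, within 110% cap
Score 648 is in the 616–654 band; LTV 96.7% is in the 88.01–98% band → 7.2%.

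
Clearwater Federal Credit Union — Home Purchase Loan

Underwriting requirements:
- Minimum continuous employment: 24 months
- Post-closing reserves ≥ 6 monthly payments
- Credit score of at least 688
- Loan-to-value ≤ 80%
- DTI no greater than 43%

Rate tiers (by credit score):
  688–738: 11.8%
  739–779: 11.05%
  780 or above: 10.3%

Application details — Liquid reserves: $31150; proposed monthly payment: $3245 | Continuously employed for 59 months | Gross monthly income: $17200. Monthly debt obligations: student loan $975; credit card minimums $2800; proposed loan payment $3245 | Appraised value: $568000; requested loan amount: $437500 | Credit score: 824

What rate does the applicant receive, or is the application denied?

Credit score 824 ≥ 688 (meets minimum)
Employment 59 ≥ 24 months
Reserves: 31,150 ÷ 3,245 = 9.6 months (meets 6-month minimum)
LTV: 437,500 ÷ 568,000 = 77%, within 80% cap
Total monthly debts = (975 + 2,800 + 3,245) = 7,020. Debt-to-income = 7,020/17,200 = 40.8% — meets 43% limit
All requirements met. Score 824 falls in the 780 or above tier → 10.3%.

Approved at 10.3%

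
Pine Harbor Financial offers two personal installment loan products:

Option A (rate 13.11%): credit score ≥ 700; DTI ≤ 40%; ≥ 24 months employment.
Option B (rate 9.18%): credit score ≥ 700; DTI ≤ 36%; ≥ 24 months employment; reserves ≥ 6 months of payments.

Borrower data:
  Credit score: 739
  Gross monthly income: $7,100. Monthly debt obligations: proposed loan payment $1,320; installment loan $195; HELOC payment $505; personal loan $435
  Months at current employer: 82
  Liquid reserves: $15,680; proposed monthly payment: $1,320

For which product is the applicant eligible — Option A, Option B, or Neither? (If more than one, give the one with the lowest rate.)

Option B

Total debts = (1,320 + 195 + 505 + 435) = 2,455; DTI = 2,455/7,100 = 34.6%.
Reserves = 15,680/1,320 = 11.9 months.
Option A: score 739 ≥ 700; DTI 34.6% ≤ 40%; employment 82 ≥ 24 mo → qualifies.
Option B: score 739 ≥ 700; DTI 34.6% ≤ 36%; employment 82 ≥ 24 mo; reserves 11.9 ≥ 6 mo → qualifies.
Qualifying: Option A, Option B. Lowest rate is 9.18% → Option B.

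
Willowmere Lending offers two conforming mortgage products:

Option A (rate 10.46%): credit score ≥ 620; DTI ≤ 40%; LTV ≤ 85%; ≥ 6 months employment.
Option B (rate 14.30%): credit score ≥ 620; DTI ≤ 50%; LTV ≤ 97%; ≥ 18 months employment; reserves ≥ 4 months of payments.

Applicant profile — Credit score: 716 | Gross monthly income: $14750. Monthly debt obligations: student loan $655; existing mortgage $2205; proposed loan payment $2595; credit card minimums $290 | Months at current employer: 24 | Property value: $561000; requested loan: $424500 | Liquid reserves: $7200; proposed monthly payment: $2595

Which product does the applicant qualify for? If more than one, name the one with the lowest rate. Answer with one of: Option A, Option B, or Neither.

Option A

Total debts = (655 + 2,205 + 2,595 + 290) = 5,745; DTI = 5,745/14,750 = 38.9%.
LTV = 424,500/561,000 = 75.7%.
Reserves = 7,200/2,595 = 2.8 months.
Option A: score 716 ≥ 620; DTI 38.9% ≤ 40%; LTV 75.7% ≤ 85%; employment 24 ≥ 6 mo → qualifies.
Option B: score 716 ≥ 620; DTI 38.9% ≤ 50%; LTV 75.7% ≤ 97%; employment 24 ≥ 18 mo; reserves 2.8 < 4 mo → does not qualify.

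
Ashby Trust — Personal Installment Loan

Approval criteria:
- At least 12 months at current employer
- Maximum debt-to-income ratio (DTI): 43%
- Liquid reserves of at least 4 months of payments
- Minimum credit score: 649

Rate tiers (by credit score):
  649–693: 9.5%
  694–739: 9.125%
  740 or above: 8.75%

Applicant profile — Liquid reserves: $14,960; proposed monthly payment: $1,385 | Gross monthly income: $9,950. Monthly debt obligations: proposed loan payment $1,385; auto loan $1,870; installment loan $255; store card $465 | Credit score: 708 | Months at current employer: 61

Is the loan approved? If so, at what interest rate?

Credit score 708 ≥ 649 (meets minimum)
Employment 61 ≥ 12 months
Total monthly debts = (1,385 + 1,870 + 255 + 465) = 3,975. DTI = 3,975/9,950 = 39.9% ≤ 43%
Reserves: 14,960 ÷ 1,385 = 10.8 months (meets 4-month minimum)
All requirements met. Score 708 falls in the 694–739 tier → 9.125%.

Approved at 9.125%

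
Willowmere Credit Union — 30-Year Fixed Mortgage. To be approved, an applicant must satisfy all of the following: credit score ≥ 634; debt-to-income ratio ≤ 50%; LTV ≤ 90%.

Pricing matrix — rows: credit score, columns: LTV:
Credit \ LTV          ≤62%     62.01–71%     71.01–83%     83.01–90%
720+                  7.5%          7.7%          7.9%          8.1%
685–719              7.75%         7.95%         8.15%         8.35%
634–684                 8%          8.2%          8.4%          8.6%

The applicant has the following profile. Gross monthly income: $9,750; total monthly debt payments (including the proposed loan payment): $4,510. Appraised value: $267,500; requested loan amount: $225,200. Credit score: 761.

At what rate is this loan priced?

Credit score 761 ≥ 634; DTI: 4,510 ÷ 9,750 = 46.3%, within the 50% cap
Loan-to-value = 225,200/267,500 = 84.2% — pass (90% max)
Credit 761 → row 720+; LTV 84.2% → column 83.01–90%. Grid cell → 8.1%.

8.1%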